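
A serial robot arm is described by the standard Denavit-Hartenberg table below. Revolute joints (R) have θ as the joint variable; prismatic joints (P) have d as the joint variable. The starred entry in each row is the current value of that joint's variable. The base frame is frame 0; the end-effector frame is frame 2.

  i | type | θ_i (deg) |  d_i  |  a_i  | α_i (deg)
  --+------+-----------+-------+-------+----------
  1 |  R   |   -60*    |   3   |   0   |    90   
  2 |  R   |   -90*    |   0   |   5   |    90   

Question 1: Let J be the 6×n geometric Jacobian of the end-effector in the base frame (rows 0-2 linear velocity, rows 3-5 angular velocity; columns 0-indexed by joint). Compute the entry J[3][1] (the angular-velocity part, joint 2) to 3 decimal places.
axis z_1 = (-0.8660,-0.5000,0.0000); lever o_n−o_1 = (-0.0000,-0.0000,-5.0000)
cross product → J_v[:, 1] = (2.5000,-4.3301,0.0000)
J_ω[:, 1] = z_1
entry J[3][1] = -0.8660

-0.866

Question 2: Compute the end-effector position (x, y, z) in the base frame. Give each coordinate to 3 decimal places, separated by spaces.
-0.000 -0.000 -2.000

after link 1: o_1 = (0.0000, 0.0000, 3.0000)
after link 2: o_2 = (-0.0000, -0.0000, -2.0000)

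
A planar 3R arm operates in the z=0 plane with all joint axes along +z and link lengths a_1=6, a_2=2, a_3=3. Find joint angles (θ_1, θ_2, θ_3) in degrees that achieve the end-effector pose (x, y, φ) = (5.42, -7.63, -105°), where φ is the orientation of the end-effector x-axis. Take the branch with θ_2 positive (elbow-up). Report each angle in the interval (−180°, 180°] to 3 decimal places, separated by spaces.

wrist centre = target − a_3·(cos φ, sin φ) = (6.1965, -4.7322)
cos θ_2 = (60.7900−6²−2²)/(2·6·2) = 0.8663; θ_2 = 29.9742° (elbow-up)
β = atan2(-4.7322,6.1965) = -37.3689°; ψ = atan2(0.9992,7.7325) = 7.3632°
θ_1 = β − ψ = -44.7321°
θ_3 = φ − θ_1 − θ_2 = -90.2421° (wrapped to (-180°,180°])

-44.732 29.974 -90.242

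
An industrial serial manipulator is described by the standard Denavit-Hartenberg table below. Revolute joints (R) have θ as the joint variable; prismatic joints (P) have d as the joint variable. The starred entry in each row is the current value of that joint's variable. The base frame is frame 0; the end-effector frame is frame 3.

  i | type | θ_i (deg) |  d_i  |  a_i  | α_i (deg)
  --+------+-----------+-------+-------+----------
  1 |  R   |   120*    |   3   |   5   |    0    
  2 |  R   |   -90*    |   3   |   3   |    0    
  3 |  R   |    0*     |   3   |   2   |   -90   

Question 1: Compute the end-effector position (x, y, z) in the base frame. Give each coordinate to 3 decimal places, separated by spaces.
1.830 6.830 9.000

after link 1: o_1 = (-2.5000, 4.3301, 3.0000)
after link 2: o_2 = (0.0981, 5.8301, 6.0000)
after link 3: o_3 = (1.8301, 6.8301, 9.0000)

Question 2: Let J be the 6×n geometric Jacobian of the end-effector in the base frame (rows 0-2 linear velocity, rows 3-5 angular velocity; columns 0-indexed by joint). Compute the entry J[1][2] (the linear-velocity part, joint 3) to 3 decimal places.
1.732

axis z_2 = (0.0000,0.0000,1.0000); lever o_n−o_2 = (1.7321,1.0000,3.0000)
cross product → J_v[:, 2] = (-1.0000,1.7321,0.0000)
J_ω[:, 2] = z_2
entry J[1][2] = 1.7321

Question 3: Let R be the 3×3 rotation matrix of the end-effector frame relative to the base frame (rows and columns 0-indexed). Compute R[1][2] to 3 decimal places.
0.866

End-effector z-axis (col 2 of R) = (-0.5000,0.8660,0.0000)
R[1][2] = 0.8660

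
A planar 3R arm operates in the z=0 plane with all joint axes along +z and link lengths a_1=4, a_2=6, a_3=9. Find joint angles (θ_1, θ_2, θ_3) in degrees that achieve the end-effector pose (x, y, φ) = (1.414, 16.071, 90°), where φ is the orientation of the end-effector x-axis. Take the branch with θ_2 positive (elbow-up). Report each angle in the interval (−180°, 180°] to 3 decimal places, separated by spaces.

22.380 90.002 -22.382

wrist centre = target − a_3·(cos φ, sin φ) = (1.4140, 7.0710)
cos θ_2 = (51.9984−4²−6²)/(2·4·6) = -0.0000; θ_2 = 90.0019° (elbow-up)
β = atan2(7.0710,1.4140) = 78.6916°; ψ = atan2(6.0000,3.9998) = 56.3112°
θ_1 = β − ψ = 22.3804°
θ_3 = φ − θ_1 − θ_2 = -22.3823° (wrapped to (-180°,180°])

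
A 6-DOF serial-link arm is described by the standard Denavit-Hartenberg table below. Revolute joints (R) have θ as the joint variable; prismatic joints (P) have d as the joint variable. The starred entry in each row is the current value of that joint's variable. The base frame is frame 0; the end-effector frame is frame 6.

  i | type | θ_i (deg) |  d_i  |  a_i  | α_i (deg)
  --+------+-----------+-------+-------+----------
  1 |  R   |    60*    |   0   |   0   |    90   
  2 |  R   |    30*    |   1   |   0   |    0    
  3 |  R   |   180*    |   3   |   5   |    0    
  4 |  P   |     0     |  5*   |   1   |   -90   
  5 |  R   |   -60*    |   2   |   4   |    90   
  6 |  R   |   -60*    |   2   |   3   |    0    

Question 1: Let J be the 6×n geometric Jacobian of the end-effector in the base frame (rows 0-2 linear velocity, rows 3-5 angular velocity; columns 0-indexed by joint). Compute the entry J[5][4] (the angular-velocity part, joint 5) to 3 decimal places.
-0.866

axis z_4 = (0.2500,0.4330,-0.8660); lever o_n−o_4 = (4.4007,-3.9040,0.0090)
cross product → J_v[:, 4] = (-3.3771,-3.8134,-2.8816)
J_ω[:, 4] = z_4
entry J[5][4] = -0.8660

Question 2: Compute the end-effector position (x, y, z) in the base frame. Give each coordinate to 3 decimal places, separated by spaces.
9.597 -12.904 -2.991

after link 1: o_1 = (0.0000, 0.0000, 0.0000)
after link 2: o_2 = (0.8660, -0.5000, 0.0000)
after link 3: o_3 = (1.2990, -5.7500, -2.5000)
after link 4: o_4 = (5.1962, -9.0000, -3.0000)
after link 5: o_5 = (7.8301, -11.3660, -5.7321)
after link 6: o_6 = (9.5969, -12.9040, -2.9910)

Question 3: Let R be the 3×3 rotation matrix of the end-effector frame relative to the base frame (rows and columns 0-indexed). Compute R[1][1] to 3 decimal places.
-0.483

End-effector y-axis (col 1 of R) = (0.5870,-0.4833,-0.6495)
R[1][1] = -0.4833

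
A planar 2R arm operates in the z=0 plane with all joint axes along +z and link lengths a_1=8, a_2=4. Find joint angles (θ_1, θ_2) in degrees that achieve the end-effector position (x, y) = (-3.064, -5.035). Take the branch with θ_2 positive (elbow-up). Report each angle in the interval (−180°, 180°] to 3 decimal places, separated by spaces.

-149.996 135.007

cos θ_2 = (34.7393−8²−4²)/(2·8·4) = -0.7072; θ_2 = 135.0074° (elbow-up)
β = atan2(-5.0350,-3.0640) = -121.3222°; ψ = atan2(2.8281,5.1712) = 28.6736°
θ_1 = β − ψ = -149.9958°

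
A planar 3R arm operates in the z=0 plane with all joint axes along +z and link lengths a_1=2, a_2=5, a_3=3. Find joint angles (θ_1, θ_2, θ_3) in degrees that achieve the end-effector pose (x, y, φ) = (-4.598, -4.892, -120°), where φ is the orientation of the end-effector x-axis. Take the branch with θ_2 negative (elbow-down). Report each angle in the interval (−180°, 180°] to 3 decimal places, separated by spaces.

-30.015 -134.993 45.007

wrist centre = target − a_3·(cos φ, sin φ) = (-3.0980, -2.2939)
cos θ_2 = (14.8597−2²−5²)/(2·2·5) = -0.7070; θ_2 = -134.9926° (elbow-down)
β = atan2(-2.2939,-3.0980) = -143.4818°; ψ = atan2(-3.5360,-1.5351) = -113.4671°
θ_1 = β − ψ = -30.0147°
θ_3 = φ − θ_1 − θ_2 = 45.0073° (wrapped to (-180°,180°])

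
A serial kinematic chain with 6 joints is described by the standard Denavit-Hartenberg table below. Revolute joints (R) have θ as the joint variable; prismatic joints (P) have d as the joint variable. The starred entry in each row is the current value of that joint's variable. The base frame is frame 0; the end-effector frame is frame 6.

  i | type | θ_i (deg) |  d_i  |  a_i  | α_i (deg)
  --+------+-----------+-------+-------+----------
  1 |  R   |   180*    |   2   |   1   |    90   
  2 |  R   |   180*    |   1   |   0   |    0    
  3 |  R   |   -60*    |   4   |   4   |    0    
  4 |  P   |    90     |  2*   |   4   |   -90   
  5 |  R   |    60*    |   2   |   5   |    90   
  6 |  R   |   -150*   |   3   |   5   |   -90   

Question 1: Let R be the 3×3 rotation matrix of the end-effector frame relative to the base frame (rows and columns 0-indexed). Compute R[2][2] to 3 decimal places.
End-effector z-axis (col 2 of R) = (0.6495,-0.4330,0.6250)
R[2][2] = 0.6250

0.625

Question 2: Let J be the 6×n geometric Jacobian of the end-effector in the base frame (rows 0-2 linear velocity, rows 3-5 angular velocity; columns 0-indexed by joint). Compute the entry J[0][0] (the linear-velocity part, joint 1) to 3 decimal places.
axis z_0 = ẑ; lever o_n−o_0 = (7.2542,7.9199,2.4306)
cross product → J_v[:, 0] = (-7.9199,7.2542,0.0000)
J_ω[:, 0] = z_0
entry J[0][0] = -7.9199

-7.920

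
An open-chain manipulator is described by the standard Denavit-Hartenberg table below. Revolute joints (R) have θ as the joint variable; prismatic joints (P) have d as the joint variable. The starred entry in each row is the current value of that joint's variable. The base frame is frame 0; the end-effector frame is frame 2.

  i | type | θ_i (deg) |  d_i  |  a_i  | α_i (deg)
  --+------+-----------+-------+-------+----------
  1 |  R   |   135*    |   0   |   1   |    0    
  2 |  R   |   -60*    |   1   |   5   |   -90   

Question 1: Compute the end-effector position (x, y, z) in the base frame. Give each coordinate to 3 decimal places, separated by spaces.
0.587 5.537 1.000

after link 1: o_1 = (-0.7071, 0.7071, 0.0000)
after link 2: o_2 = (0.5870, 5.5367, 1.0000)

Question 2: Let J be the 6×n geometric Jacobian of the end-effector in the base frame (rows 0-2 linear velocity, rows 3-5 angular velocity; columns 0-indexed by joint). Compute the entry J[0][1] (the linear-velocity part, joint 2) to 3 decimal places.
axis z_1 = (0.0000,0.0000,1.0000); lever o_n−o_1 = (1.2941,4.8296,1.0000)
cross product → J_v[:, 1] = (-4.8296,1.2941,0.0000)
J_ω[:, 1] = z_1
entry J[0][1] = -4.8296

-4.830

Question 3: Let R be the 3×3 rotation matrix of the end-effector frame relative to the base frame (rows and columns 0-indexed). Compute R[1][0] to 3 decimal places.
End-effector x-axis (col 0 of R) = (0.2588,0.9659,0.0000)
R[1][0] = 0.9659

0.966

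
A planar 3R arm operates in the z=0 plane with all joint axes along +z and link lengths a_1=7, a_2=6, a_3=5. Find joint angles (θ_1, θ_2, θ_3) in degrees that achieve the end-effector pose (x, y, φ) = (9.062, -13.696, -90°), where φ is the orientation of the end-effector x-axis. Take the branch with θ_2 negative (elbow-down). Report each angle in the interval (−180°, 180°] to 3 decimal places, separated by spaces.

wrist centre = target − a_3·(cos φ, sin φ) = (9.0620, -8.6960)
cos θ_2 = (157.7403−7²−6²)/(2·7·6) = 0.8660; θ_2 = -30.0080° (elbow-down)
β = atan2(-8.6960,9.0620) = -43.8193°; ψ = atan2(-3.0007,12.1957) = -13.8229°
θ_1 = β − ψ = -29.9964°
θ_3 = φ − θ_1 − θ_2 = -29.9956° (wrapped to (-180°,180°])

-29.996 -30.008 -29.996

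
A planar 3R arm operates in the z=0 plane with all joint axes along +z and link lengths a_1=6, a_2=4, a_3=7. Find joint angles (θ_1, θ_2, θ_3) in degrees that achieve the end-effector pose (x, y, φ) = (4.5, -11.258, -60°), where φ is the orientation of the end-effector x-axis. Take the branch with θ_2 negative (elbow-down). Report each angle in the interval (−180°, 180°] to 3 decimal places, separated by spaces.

wrist centre = target − a_3·(cos φ, sin φ) = (1.0000, -5.1958)
cos θ_2 = (27.9966−6²−4²)/(2·6·4) = -0.5001; θ_2 = -120.0047° (elbow-down)
β = atan2(-5.1958,1.0000) = -79.1059°; ψ = atan2(-3.4639,3.9997) = -40.8941°
θ_1 = β − ψ = -38.2119°
θ_3 = φ − θ_1 − θ_2 = 98.2166° (wrapped to (-180°,180°])

-38.212 -120.005 98.217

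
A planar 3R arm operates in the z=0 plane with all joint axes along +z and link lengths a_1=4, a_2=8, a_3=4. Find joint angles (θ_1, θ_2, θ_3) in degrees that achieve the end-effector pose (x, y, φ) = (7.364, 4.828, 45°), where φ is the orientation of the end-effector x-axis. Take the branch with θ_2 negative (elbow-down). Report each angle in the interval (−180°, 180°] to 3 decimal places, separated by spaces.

150.009 -150.008 44.999

wrist centre = target − a_3·(cos φ, sin φ) = (4.5356, 1.9996)
cos θ_2 = (24.5697−4²−8²)/(2·4·8) = -0.8661; θ_2 = -150.0083° (elbow-down)
β = atan2(1.9996,4.5356) = 23.7910°; ψ = atan2(-3.9990,-2.9288) = -126.2183°
θ_1 = β − ψ = 150.0093°
θ_3 = φ − θ_1 − θ_2 = 44.9990° (wrapped to (-180°,180°])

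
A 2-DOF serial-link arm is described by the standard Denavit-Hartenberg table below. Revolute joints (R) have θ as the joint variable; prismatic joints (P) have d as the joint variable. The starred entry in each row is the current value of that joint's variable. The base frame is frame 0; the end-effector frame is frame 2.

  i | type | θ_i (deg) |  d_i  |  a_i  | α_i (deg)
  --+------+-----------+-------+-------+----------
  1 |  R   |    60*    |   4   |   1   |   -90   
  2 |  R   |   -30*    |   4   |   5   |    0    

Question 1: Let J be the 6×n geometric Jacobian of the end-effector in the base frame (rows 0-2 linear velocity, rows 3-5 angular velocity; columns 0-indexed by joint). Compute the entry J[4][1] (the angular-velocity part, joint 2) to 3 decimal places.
axis z_1 = (-0.8660,0.5000,0.0000); lever o_n−o_1 = (-1.2990,5.7500,2.5000)
cross product → J_v[:, 1] = (1.2500,2.1651,-4.3301)
J_ω[:, 1] = z_1
entry J[4][1] = 0.5000

0.500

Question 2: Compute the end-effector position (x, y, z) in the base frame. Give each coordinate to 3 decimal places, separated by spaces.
after link 1: o_1 = (0.5000, 0.8660, 4.0000)
after link 2: o_2 = (-0.7990, 6.6160, 6.5000)

-0.799 6.616 6.500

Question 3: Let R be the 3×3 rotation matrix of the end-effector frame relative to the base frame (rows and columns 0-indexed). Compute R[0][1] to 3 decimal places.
0.250

End-effector y-axis (col 1 of R) = (0.2500,0.4330,-0.8660)
R[0][1] = 0.2500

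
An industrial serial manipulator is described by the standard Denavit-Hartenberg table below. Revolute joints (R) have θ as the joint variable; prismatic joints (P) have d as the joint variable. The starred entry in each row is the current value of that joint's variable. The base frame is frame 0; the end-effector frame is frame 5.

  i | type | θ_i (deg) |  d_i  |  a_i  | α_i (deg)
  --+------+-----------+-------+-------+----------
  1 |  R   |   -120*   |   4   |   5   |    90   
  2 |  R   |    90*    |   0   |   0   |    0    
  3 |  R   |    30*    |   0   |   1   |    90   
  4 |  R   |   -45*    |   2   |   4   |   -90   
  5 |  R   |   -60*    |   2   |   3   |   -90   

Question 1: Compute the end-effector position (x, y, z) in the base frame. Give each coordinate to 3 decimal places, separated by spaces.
-0.772 -6.287 11.758

after link 1: o_1 = (-2.5000, -4.3301, 4.0000)
after link 2: o_2 = (-2.5000, -4.3301, 4.0000)
after link 3: o_3 = (-2.2500, -3.8971, 4.8660)
after link 4: o_4 = (0.0406, -5.5866, 8.3155)
after link 5: o_5 = (-0.7719, -6.2867, 11.7579)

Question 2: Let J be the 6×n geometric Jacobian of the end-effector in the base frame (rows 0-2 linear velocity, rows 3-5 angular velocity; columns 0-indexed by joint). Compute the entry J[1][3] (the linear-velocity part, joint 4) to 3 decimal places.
axis z_3 = (-0.4330,-0.7500,0.5000); lever o_n−o_3 = (1.4781,-2.3896,6.8918)
cross product → J_v[:, 3] = (-3.9741,3.7233,2.1433)
J_ω[:, 3] = z_3
entry J[1][3] = 3.7233

3.723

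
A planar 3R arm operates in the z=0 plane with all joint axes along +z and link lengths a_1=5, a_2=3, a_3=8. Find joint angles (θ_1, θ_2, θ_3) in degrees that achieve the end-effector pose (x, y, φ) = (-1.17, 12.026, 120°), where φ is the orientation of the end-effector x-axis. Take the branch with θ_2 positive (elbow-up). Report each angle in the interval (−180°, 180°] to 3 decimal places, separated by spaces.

wrist centre = target − a_3·(cos φ, sin φ) = (2.8300, 5.0978)
cos θ_2 = (33.9964−5²−3²)/(2·5·3) = -0.0001; θ_2 = 90.0068° (elbow-up)
β = atan2(5.0978,2.8300) = 60.9635°; ψ = atan2(3.0000,4.9996) = 30.9656°
θ_1 = β − ψ = 29.9980°
θ_3 = φ − θ_1 − θ_2 = -0.0048° (wrapped to (-180°,180°])

29.998 90.007 -0.005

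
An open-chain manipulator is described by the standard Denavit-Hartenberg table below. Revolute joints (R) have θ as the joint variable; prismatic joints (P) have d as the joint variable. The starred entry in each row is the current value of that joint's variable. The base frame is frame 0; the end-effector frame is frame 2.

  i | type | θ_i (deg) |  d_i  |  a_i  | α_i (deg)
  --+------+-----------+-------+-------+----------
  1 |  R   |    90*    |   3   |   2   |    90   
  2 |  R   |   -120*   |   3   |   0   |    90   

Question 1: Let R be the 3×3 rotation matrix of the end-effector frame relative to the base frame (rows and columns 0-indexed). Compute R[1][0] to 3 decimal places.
-0.500

End-effector x-axis (col 0 of R) = (0.0000,-0.5000,-0.8660)
R[1][0] = -0.5000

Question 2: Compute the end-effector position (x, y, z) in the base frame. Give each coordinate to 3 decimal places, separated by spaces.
after link 1: o_1 = (0.0000, 2.0000, 3.0000)
after link 2: o_2 = (3.0000, 2.0000, 3.0000)

3.000 2.000 3.000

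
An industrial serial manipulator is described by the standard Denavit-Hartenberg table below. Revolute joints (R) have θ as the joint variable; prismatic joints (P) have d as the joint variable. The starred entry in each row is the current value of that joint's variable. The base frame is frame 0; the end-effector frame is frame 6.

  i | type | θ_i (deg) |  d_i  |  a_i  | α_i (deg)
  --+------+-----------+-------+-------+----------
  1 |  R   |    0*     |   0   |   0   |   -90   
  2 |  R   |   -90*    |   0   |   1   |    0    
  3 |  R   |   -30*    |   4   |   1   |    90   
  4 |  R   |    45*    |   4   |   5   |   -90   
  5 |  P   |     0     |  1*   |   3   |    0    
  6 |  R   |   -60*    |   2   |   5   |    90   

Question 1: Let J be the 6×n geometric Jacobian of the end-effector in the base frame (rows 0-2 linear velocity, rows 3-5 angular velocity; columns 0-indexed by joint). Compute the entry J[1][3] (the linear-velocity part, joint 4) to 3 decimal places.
5.303

axis z_3 = (-0.8660,0.0000,-0.5000); lever o_n−o_3 = (-9.8658,9.5459,0.4277)
cross product → J_v[:, 3] = (4.7730,5.3033,-8.2670)
J_ω[:, 3] = z_3
entry J[1][3] = 5.3033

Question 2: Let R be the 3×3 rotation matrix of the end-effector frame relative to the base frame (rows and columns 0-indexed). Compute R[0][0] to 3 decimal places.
-0.927

End-effector x-axis (col 0 of R) = (-0.9268,0.3536,-0.1268)
R[0][0] = -0.9268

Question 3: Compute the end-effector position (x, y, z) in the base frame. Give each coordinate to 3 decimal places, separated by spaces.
after link 1: o_1 = (0.0000, 0.0000, 0.0000)
after link 2: o_2 = (0.0000, -0.0000, 1.0000)
after link 3: o_3 = (-0.5000, 4.0000, 1.8660)
after link 4: o_4 = (-5.7319, 7.5355, 2.9279)
after link 5: o_5 = (-6.4390, 10.3640, 4.1526)
after link 6: o_6 = (-10.3658, 13.5459, 2.2938)

-10.366 13.546 2.294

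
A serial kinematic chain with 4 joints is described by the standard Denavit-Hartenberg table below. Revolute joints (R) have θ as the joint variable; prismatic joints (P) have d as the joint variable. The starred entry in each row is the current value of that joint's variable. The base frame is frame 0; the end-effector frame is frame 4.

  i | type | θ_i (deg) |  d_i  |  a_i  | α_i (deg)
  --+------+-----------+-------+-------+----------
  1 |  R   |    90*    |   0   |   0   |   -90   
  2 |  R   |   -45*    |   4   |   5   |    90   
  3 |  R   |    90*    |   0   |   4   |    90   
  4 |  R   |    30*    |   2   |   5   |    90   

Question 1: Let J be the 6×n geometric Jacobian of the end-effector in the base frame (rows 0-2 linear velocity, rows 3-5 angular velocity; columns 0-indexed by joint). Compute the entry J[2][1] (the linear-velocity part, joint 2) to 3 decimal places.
-3.182

axis z_1 = (-1.0000,0.0000,0.0000); lever o_n−o_1 = (-12.3301,3.1820,6.7175)
cross product → J_v[:, 1] = (0.0000,6.7175,-3.1820)
J_ω[:, 1] = z_1
entry J[2][1] = -3.1820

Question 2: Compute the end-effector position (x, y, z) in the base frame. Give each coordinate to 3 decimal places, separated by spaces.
after link 1: o_1 = (0.0000, 0.0000, 0.0000)
after link 2: o_2 = (-4.0000, 3.5355, 3.5355)
after link 3: o_3 = (-8.0000, 3.5355, 3.5355)
after link 4: o_4 = (-12.3301, 3.1820, 6.7175)

-12.330 3.182 6.718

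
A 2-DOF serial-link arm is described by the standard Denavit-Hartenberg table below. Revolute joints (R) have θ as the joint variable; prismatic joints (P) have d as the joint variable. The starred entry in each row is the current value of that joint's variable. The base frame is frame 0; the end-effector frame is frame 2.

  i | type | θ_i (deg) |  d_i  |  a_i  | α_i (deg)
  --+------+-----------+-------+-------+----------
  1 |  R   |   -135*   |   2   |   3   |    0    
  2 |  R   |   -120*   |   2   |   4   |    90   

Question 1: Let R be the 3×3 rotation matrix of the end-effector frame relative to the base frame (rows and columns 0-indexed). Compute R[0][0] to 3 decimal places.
End-effector x-axis (col 0 of R) = (-0.2588,0.9659,0.0000)
R[0][0] = -0.2588

-0.259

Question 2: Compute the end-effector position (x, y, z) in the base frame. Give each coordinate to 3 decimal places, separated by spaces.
after link 1: o_1 = (-2.1213, -2.1213, 2.0000)
after link 2: o_2 = (-3.1566, 1.7424, 4.0000)

-3.157 1.742 4.000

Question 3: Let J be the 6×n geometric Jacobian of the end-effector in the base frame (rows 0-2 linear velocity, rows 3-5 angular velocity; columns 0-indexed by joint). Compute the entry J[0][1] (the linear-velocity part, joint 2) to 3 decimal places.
-3.864

axis z_1 = (0.0000,0.0000,1.0000); lever o_n−o_1 = (-1.0353,3.8637,2.0000)
cross product → J_v[:, 1] = (-3.8637,-1.0353,0.0000)
J_ω[:, 1] = z_1
entry J[0][1] = -3.8637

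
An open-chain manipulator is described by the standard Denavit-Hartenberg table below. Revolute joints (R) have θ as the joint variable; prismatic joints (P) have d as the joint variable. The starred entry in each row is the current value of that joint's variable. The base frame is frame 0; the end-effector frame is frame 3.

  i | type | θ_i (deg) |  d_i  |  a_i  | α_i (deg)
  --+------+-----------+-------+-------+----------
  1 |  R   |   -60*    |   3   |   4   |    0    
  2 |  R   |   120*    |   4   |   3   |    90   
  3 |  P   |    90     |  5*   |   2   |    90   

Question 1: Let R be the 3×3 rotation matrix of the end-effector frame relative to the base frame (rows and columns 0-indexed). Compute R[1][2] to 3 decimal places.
0.866

End-effector z-axis (col 2 of R) = (0.5000,0.8660,-0.0000)
R[1][2] = 0.8660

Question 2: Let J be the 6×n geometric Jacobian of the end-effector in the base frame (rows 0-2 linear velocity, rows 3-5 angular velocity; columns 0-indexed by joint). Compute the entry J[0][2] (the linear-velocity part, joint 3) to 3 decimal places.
prismatic axis z_2 = (0.8660,-0.5000,0.0000)
J_v[:, 2] = z_2; J_ω[:, 2] = (0,0,0)
entry J[0][2] = 0.8660

0.866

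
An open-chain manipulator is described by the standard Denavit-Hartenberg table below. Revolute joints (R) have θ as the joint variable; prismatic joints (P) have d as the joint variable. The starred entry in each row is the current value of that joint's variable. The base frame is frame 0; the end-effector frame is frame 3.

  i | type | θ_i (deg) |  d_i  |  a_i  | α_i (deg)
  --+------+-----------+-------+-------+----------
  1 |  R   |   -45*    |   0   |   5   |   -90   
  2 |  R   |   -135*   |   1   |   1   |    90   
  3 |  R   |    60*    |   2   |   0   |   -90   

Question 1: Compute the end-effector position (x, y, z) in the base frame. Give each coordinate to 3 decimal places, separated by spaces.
after link 1: o_1 = (3.5355, -3.5355, 0.0000)
after link 2: o_2 = (3.7426, -2.3284, 0.7071)
after link 3: o_3 = (2.7426, -1.3284, -0.7071)

2.743 -1.328 -0.707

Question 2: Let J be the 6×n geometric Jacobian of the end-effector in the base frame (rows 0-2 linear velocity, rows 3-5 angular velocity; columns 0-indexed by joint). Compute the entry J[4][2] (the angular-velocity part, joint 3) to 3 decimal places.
axis z_2 = (-0.5000,0.5000,-0.7071); lever o_n−o_2 = (-1.0000,1.0000,-1.4142)
cross product → J_v[:, 2] = (0.0000,0.0000,0.0000)
J_ω[:, 2] = z_2
entry J[4][2] = 0.5000

0.500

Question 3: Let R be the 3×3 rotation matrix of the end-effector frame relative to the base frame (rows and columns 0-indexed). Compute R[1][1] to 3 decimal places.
End-effector y-axis (col 1 of R) = (0.5000,-0.5000,0.7071)
R[1][1] = -0.5000

-0.500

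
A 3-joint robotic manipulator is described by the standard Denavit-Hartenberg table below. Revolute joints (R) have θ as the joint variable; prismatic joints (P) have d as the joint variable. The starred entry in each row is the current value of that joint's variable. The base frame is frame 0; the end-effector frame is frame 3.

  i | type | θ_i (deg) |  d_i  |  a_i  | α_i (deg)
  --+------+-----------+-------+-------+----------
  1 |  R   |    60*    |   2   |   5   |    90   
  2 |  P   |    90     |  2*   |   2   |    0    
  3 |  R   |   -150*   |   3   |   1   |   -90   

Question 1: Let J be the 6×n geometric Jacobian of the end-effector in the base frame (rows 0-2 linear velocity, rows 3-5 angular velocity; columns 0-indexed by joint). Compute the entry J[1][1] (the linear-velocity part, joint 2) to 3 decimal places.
prismatic axis z_1 = (0.8660,-0.5000,0.0000)
J_v[:, 1] = z_1; J_ω[:, 1] = (0,0,0)
entry J[1][1] = -0.5000

-0.500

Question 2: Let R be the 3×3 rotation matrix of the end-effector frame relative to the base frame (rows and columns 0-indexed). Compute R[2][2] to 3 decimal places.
0.500

End-effector z-axis (col 2 of R) = (0.4330,0.7500,0.5000)
R[2][2] = 0.5000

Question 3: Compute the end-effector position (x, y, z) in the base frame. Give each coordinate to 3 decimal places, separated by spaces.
after link 1: o_1 = (2.5000, 4.3301, 2.0000)
after link 2: o_2 = (4.2321, 3.3301, 4.0000)
after link 3: o_3 = (7.0801, 2.2631, 3.1340)

7.080 2.263 3.134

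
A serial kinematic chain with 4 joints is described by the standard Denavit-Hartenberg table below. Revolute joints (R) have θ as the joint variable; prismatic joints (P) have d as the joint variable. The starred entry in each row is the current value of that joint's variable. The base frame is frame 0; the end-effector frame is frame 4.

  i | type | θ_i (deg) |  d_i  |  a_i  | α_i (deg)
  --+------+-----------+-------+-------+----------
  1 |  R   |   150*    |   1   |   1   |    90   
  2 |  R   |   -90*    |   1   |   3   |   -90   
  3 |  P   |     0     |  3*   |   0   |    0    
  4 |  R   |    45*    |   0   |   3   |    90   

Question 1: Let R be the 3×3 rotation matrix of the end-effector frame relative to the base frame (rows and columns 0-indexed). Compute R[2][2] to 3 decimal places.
End-effector z-axis (col 2 of R) = (0.3536,0.6124,-0.7071)
R[2][2] = -0.7071

-0.707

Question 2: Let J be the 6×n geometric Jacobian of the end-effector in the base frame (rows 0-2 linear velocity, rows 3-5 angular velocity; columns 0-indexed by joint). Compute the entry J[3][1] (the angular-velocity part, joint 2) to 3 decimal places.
axis z_1 = (0.5000,0.8660,0.0000); lever o_n−o_1 = (-3.1587,0.5289,-5.1213)
cross product → J_v[:, 1] = (-4.4352,2.5607,3.0000)
J_ω[:, 1] = z_1
entry J[3][1] = 0.5000

0.500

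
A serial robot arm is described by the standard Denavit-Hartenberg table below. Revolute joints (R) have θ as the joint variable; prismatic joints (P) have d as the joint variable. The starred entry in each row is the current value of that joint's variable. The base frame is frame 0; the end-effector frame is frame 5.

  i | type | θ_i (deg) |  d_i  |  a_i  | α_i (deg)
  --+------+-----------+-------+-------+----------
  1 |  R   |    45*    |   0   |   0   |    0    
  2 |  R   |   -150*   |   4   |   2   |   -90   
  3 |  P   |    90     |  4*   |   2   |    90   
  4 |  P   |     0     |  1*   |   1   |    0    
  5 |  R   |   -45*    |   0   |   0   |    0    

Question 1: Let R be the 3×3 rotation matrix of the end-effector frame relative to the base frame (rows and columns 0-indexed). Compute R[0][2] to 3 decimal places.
End-effector z-axis (col 2 of R) = (-0.2588,-0.9659,0.0000)
R[0][2] = -0.2588

-0.259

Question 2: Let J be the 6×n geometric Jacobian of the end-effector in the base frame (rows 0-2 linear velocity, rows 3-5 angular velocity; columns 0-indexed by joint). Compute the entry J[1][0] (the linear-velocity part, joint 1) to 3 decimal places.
3.087

axis z_0 = ẑ; lever o_n−o_0 = (3.0872,-3.9331,1.0000)
cross product → J_v[:, 0] = (3.9331,3.0872,-0.0000)
J_ω[:, 0] = z_0
entry J[1][0] = 3.0872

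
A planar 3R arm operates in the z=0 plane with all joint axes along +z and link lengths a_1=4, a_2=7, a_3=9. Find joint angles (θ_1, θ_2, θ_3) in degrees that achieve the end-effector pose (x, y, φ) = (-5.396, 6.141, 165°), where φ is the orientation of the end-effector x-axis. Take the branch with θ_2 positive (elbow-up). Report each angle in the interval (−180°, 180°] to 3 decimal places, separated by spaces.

-51.726 135.002 81.724

wrist centre = target − a_3·(cos φ, sin φ) = (3.2973, 3.8116)
cos θ_2 = (25.4009−4²−7²)/(2·4·7) = -0.7071; θ_2 = 135.0016° (elbow-up)
β = atan2(3.8116,3.2973) = 49.1378°; ψ = atan2(4.9496,-0.9499) = 100.8636°
θ_1 = β − ψ = -51.7258°
θ_3 = φ − θ_1 − θ_2 = 81.7242° (wrapped to (-180°,180°])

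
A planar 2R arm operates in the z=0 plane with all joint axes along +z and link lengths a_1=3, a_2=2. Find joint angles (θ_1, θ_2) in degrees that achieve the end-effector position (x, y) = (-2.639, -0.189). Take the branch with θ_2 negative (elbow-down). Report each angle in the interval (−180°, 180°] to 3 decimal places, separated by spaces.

cos θ_2 = (7.0000−3²−2²)/(2·3·2) = -0.5000; θ_2 = -119.9998° (elbow-down)
β = atan2(-0.1890,-2.6390) = -175.9036°; ψ = atan2(-1.7321,2.0000) = -40.8934°
θ_1 = β − ψ = -135.0102°

-135.010 -120.000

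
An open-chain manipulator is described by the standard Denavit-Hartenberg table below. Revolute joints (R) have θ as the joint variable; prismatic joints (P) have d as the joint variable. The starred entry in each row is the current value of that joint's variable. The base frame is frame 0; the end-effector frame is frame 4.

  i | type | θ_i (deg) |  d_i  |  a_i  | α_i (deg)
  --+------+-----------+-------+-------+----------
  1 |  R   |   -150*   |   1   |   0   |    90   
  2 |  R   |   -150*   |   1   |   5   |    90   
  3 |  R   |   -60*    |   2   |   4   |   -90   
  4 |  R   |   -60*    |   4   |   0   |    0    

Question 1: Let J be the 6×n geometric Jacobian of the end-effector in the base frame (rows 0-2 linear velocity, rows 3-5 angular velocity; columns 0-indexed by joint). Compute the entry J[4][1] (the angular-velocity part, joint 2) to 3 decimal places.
axis z_1 = (-0.5000,0.8660,0.0000); lever o_n−o_1 = (8.9462,4.6292,-3.5000)
cross product → J_v[:, 1] = (-3.0311,-1.7500,-10.0622)
J_ω[:, 1] = z_1
entry J[4][1] = 0.8660

0.866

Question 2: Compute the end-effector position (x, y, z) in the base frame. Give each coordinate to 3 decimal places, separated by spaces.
8.946 4.629 -2.500

after link 1: o_1 = (0.0000, 0.0000, 1.0000)
after link 2: o_2 = (3.2500, 3.0311, -1.5000)
after link 3: o_3 = (7.3481, 1.3971, -0.7679)
after link 4: o_4 = (8.9462, 4.6292, -2.5000)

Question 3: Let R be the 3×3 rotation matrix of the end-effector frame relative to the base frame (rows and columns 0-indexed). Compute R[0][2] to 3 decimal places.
End-effector z-axis (col 2 of R) = (0.3995,0.8080,-0.4330)
R[0][2] = 0.3995

0.400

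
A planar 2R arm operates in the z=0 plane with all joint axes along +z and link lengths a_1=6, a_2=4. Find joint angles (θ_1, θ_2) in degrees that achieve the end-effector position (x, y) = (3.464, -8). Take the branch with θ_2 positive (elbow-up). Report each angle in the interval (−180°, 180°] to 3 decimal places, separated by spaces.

cos θ_2 = (75.9993−6²−4²)/(2·6·4) = 0.5000; θ_2 = 60.0010° (elbow-up)
β = atan2(-8.0000,3.4640) = -66.5874°; ψ = atan2(3.4641,7.9999) = 23.4136°
θ_1 = β − ψ = -90.0010°

-90.001 60.001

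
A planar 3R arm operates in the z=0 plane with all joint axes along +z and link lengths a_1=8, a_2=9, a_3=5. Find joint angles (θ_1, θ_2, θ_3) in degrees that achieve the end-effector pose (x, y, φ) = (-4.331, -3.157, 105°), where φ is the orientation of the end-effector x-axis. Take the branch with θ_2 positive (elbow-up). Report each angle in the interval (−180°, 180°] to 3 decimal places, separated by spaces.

-176.634 119.996 161.638

wrist centre = target − a_3·(cos φ, sin φ) = (-3.0369, -7.9866)
cos θ_2 = (73.0090−8²−9²)/(2·8·9) = -0.4999; θ_2 = 119.9958° (elbow-up)
β = atan2(-7.9866,-3.0369) = -110.8192°; ψ = atan2(7.7946,3.5006) = 65.8150°
θ_1 = β − ψ = -176.6342°
θ_3 = φ − θ_1 − θ_2 = 161.6384° (wrapped to (-180°,180°])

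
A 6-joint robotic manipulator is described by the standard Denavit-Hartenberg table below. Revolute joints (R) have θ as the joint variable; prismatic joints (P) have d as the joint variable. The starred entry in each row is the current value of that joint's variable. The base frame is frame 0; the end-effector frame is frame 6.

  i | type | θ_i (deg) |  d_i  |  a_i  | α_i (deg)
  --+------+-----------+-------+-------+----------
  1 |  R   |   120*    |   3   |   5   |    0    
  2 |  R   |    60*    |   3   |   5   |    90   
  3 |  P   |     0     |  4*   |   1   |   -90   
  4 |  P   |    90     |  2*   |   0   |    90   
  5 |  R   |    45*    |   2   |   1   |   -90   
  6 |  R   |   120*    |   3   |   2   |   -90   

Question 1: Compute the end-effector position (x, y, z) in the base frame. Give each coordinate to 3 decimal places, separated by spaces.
after link 1: o_1 = (-2.5000, 4.3301, 3.0000)
after link 2: o_2 = (-7.5000, 4.3301, 6.0000)
after link 3: o_3 = (-8.5000, 8.3301, 6.0000)
after link 4: o_4 = (-8.5000, 8.3301, 8.0000)
after link 5: o_5 = (-10.5000, 7.6230, 8.7071)
after link 6: o_6 = (-8.7679, 10.4514, 10.1213)

-8.768 10.451 10.121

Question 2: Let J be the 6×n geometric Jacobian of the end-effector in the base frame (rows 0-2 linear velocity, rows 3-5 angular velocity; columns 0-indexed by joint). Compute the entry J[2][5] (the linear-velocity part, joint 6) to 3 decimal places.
-1.225

axis z_5 = (0.0000,0.7071,0.7071); lever o_n−o_5 = (1.7321,2.8284,1.4142)
cross product → J_v[:, 5] = (-1.0000,1.2247,-1.2247)
J_ω[:, 5] = z_5
entry J[2][5] = -1.2247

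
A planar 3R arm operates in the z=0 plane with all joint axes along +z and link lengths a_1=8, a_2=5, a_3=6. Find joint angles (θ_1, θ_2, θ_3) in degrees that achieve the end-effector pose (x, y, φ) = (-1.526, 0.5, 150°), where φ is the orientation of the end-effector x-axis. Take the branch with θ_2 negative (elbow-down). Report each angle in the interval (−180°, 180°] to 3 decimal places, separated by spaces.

wrist centre = target − a_3·(cos φ, sin φ) = (3.6702, -2.5000)
cos θ_2 = (19.7200−8²−5²)/(2·8·5) = -0.8660; θ_2 = -149.9971° (elbow-down)
β = atan2(-2.5000,3.6702) = -34.2615°; ψ = atan2(-2.5002,3.6700) = -34.2650°
θ_1 = β − ψ = 0.0035°
θ_3 = φ − θ_1 − θ_2 = -60.0064° (wrapped to (-180°,180°])

0.003 -149.997 -60.006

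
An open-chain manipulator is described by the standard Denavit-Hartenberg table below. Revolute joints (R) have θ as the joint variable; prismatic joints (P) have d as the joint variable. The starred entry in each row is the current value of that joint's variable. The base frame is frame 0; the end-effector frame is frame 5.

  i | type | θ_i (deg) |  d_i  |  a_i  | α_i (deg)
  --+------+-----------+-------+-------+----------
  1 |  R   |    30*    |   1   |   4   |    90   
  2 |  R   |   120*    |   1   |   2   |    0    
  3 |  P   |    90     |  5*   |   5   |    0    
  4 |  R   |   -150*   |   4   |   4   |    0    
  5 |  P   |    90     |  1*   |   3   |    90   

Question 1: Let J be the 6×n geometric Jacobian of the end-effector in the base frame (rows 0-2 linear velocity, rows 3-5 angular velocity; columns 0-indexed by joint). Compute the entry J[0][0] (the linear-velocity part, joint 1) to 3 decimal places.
10.490

axis z_0 = ẑ; lever o_n−o_0 = (3.8301,-10.4904,5.1962)
cross product → J_v[:, 0] = (10.4904,3.8301,-0.0000)
J_ω[:, 0] = z_0
entry J[0][0] = 10.4904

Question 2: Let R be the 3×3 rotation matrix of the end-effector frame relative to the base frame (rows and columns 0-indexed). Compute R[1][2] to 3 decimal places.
End-effector z-axis (col 2 of R) = (0.4330,0.2500,0.8660)
R[1][2] = 0.2500

0.250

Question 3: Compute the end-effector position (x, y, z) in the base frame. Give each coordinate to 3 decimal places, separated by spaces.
after link 1: o_1 = (3.4641, 2.0000, 1.0000)
after link 2: o_2 = (3.0981, 0.6340, 2.7321)
after link 3: o_3 = (1.8481, -5.8612, 0.2321)
after link 4: o_4 = (5.5801, -8.3253, 3.6962)
after link 5: o_5 = (3.8301, -10.4904, 5.1962)

3.830 -10.490 5.196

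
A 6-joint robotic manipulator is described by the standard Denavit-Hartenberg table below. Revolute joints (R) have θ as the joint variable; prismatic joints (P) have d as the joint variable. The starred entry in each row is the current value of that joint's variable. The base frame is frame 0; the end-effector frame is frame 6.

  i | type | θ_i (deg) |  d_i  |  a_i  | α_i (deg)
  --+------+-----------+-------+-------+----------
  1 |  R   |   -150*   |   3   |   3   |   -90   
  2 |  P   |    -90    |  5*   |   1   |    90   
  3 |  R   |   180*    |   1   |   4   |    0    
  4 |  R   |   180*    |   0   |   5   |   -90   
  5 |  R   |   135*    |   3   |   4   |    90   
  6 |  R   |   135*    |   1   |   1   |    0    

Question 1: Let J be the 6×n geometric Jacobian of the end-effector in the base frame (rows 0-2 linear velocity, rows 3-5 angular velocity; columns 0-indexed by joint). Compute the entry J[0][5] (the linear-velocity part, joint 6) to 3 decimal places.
0.079

axis z_5 = (-0.6124,-0.3536,0.7071); lever o_n−o_5 = (0.1742,-0.7159,1.2071)
cross product → J_v[:, 5] = (0.0795,0.8624,0.5000)
J_ω[:, 5] = z_5
entry J[0][5] = 0.0795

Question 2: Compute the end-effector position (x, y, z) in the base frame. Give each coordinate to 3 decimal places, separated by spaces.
after link 1: o_1 = (-2.5981, -1.5000, 3.0000)
after link 2: o_2 = (-0.0981, -5.8301, 4.0000)
after link 3: o_3 = (0.7679, -5.3301, 0.0000)
after link 4: o_4 = (0.7679, -5.3301, 5.0000)
after link 5: o_5 = (-0.1815, -9.3424, 2.1716)
after link 6: o_6 = (-0.0073, -10.0583, 3.3787)

-0.007 -10.058 3.379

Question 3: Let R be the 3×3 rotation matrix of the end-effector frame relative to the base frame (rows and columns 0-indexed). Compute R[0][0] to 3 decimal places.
0.787

End-effector x-axis (col 0 of R) = (0.7866,-0.3624,0.5000)
R[0][0] = 0.7866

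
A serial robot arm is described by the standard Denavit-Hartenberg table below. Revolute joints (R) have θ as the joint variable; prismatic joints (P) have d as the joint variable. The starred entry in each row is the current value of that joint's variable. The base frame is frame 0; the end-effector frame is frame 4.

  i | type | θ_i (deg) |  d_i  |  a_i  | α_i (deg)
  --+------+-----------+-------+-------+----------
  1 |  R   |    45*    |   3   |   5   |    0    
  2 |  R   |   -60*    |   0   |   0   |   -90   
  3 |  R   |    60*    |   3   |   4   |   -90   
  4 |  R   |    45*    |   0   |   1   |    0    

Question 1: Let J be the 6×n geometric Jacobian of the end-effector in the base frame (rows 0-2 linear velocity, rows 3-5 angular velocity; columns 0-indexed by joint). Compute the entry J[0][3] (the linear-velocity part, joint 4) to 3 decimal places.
axis z_3 = (-0.8365,0.2241,-0.5000); lever o_n−o_3 = (0.1585,-0.7745,-0.6124)
cross product → J_v[:, 3] = (-0.5245,-0.5915,0.6124)
J_ω[:, 3] = z_3
entry J[0][3] = -0.5245

-0.525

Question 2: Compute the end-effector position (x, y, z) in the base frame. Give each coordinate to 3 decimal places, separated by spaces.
6.402 5.141 -1.076

after link 1: o_1 = (3.5355, 3.5355, 3.0000)
after link 2: o_2 = (3.5355, 3.5355, 3.0000)
after link 3: o_3 = (6.2438, 5.9157, -0.4641)
after link 4: o_4 = (6.4023, 5.1412, -1.0765)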